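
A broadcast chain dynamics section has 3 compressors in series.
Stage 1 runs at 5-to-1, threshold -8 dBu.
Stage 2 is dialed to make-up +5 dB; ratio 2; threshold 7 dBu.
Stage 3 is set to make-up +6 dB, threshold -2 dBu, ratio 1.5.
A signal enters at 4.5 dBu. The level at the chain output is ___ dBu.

5 dBu

Stage 1: overshoot 12.5 dB → 12.5/5 = 2.5 dB → -5.5 dBu.
Stage 2: below threshold (-5.5 ≤ 7); passes unchanged; make-up brings it to -0.5 dBu.
Stage 3: 1.5 dB above -2 dBu, reduced 1.5:1 to 1 dB above → -1 dBu; +6 dB make-up → 5 dBu.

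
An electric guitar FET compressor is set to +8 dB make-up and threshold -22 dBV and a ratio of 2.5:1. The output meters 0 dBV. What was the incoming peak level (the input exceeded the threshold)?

Before make-up, the level was 0 − 8 = -8 dBV.
That's 14 dB above the -22 dBV threshold.
Before 2.5:1 compression the overshoot was 14 × 2.5 = 35 dB, so input = -22 + 35 = 13 dBV.

13 dBV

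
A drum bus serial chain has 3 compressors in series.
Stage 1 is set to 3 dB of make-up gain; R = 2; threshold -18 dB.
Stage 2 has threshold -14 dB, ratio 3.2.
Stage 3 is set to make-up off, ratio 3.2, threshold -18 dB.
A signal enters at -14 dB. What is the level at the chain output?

Stage 1: -14 dB is 4 dB over -18 dB; at 2:1 that becomes 2 dB over, giving -16 dB; +3 dB make-up → -13 dB.
Stage 2: -13 dB is 1 dB over -14 dB; at 3.2:1 that becomes 0.3125 dB over, giving -13.6875 dB.
Stage 3: overshoot 4.3125 dB → 4.3125/3.2 = 1.347656 dB → -16.652344 dB.

-16.652344 dB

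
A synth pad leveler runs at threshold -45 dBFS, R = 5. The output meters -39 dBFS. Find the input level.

The compressed level sits -39 − (-45) = 6 dB over threshold.
Input overshoot = R × output overshoot = 30 dB → input = -45 + 30 = -15 dBFS.

-15 dBFS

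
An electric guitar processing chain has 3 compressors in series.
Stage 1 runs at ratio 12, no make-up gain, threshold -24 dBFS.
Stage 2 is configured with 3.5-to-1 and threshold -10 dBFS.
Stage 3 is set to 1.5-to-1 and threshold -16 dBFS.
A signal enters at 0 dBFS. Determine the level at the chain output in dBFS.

-22 dBFS

Stage 1: overshoot 24 dB → 24/12 = 2 dB → -22 dBFS.
Stage 2: -22 dBFS ≤ -10 dBFS, so stage 2 doesn't engage; output -22 dBFS.
Stage 3: below threshold (-22 ≤ -16); passes unchanged; output -22 dBFS.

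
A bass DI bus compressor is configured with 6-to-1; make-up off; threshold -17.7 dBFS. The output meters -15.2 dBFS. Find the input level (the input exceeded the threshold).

That's 2.5 dB above the -17.7 dBFS threshold.
Undo the ratio: input overshoot = 2.5 × 6 = 15 dB, giving input = -2.7 dBFS.

-2.7 dBFS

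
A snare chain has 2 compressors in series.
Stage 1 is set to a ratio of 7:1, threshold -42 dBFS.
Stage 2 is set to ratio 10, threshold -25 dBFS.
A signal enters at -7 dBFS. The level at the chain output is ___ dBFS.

-37 dBFS

Stage 1: overshoot 35 dB → 35/7 = 5 dB → -37 dBFS.
Stage 2: -37 dBFS ≤ -25 dBFS, so stage 2 doesn't engage; output -37 dBFS.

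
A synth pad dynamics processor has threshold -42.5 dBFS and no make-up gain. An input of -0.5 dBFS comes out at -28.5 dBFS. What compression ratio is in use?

3:1

Input overshoot = -0.5 − (-42.5) = 42 dB; output overshoot = -28.5 − (-42.5) = 14 dB.
Ratio = 42 / 14 = 3.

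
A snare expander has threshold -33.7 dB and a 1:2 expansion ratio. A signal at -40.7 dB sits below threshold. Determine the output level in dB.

-47.7 dB

Undershoot = (-33.7) − (-40.7) = 7 dB.
At 1:2, that expands to 14 dB under threshold.
Output = -33.7 − 14 = -47.7 dB.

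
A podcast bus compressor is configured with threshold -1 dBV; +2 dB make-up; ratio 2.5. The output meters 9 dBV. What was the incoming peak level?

19 dBV

Before make-up, the level was 9 − 2 = 7 dBV.
That's 8 dB above the -1 dBV threshold.
Input overshoot = R × output overshoot = 20 dB → input = -1 + 20 = 19 dBV.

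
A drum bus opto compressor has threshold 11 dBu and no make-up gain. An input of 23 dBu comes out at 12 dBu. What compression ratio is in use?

12:1

Input overshoot = 23 − 11 = 12 dB; output overshoot = 12 − 11 = 1 dB.
Ratio = 12 / 1 = 12.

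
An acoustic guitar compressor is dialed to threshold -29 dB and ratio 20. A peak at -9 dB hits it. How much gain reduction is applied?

19 dB

-9 dB exceeds the threshold by 20 dB.
At 20:1, output sits 20/20 = 1 dB above threshold.
So the signal is attenuated by 20 − 1 = 19 dB.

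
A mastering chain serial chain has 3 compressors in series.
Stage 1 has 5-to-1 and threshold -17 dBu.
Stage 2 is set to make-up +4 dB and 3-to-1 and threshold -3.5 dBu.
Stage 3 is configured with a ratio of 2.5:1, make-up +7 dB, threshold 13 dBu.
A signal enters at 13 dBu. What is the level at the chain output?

0 dBu

Stage 1: 30 dB above -17 dBu, reduced 5:1 to 6 dB above → -11 dBu.
Stage 2: below threshold (-11 ≤ -3.5); passes unchanged; make-up brings it to -7 dBu.
Stage 3: below threshold (-7 ≤ 13); passes unchanged; make-up brings it to 0 dBu.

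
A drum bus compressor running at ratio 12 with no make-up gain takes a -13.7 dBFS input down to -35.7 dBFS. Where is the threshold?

Gain reduction = -13.7 − (-35.7) = 22 dB; output overshoot = GR / (R − 1) = 22 / 11 = 2 dB.
Threshold = output − output overshoot = -35.7 − 2 = -37.7 dBFS.

-37.7 dBFS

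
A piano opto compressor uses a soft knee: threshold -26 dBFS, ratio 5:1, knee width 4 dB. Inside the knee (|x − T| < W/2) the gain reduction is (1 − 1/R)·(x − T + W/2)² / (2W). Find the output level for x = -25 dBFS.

-25.9 dBFS

x − T + W/2 = -25 − (-26) + 2 = 3.
GR = (1 − 1/5) × 3² / 8 = 0.8 × 9 / 8 = 0.9 dB.
Output = -25 − 0.9 = -25.9 dBFS.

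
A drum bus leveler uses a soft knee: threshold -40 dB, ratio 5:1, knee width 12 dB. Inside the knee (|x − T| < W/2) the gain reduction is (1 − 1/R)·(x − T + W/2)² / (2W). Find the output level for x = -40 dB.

x − T + W/2 = -40 − (-40) + 6 = 6.
GR = (1 − 1/5) × 6² / 24 = 0.8 × 36 / 24 = 1.2 dB.
Output = -40 − 1.2 = -41.2 dB.

-41.2 dB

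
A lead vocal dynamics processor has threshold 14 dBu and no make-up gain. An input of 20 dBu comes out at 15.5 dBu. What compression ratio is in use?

Input overshoot = 20 − 14 = 6 dB; output overshoot = 15.5 − 14 = 1.5 dB.
Ratio = 6 / 1.5 = 4.

4:1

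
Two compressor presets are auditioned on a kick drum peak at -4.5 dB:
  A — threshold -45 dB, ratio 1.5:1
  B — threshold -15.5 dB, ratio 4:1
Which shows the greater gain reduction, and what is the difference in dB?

A, by 5.25 dB

A: overshoot 40.5 dB → output overshoot 27 dB → GR 13.5 dB.
B: overshoot 11 dB → output overshoot 2.75 dB → GR 8.25 dB.
A applies 5.25 dB more gain reduction.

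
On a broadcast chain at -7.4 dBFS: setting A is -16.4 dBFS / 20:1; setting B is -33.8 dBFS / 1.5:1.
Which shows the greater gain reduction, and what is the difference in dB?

A: GR = 9 − 9/20 = 8.55 dB.
B: GR = 26.4 − 26.4/1.5 = 8.8 dB.
Difference: 0.25 dB in favour of B.

B, by 0.25 dB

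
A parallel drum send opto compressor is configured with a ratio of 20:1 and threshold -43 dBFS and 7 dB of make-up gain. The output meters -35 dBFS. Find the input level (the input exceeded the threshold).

-23 dBFS

Remove make-up: -35 − 7 = -42 dBFS.
Post-compression overshoot = -42 − (-43) = 1 dB.
Before 20:1 compression the overshoot was 1 × 20 = 20 dB, so input = -43 + 20 = -23 dBFS.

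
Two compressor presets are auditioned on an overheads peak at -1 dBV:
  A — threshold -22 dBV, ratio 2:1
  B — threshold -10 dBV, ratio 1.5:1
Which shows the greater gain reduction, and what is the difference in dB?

A, by 7.5 dB

A: GR = 21 − 21/2 = 10.5 dB.
B: GR = 9 − 9/1.5 = 3 dB.
A reduces 7.5 dB more.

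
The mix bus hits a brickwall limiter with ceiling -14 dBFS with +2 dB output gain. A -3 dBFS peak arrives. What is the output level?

-12 dBFS

At ∞:1, everything above -14 dBFS is held at the ceiling.
Output gain then adds 2 dB: -14 + 2 = -12 dBFS.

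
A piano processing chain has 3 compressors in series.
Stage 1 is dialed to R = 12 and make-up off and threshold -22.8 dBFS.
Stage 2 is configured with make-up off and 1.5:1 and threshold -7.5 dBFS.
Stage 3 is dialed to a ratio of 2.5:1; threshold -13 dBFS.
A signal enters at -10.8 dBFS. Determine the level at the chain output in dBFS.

-21.8 dBFS

Stage 1: -10.8 dBFS is 12 dB over -22.8 dBFS; at 12:1 that becomes 1 dB over, giving -21.8 dBFS.
Stage 2: -21.8 dBFS ≤ -7.5 dBFS, so stage 2 doesn't engage; output -21.8 dBFS.
Stage 3: below threshold (-21.8 ≤ -13); passes unchanged; output -21.8 dBFS.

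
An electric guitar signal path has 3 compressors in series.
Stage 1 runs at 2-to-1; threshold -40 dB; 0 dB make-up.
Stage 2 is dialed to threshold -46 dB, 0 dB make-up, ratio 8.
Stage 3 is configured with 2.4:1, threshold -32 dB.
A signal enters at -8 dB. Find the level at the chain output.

Stage 1: overshoot 32 dB → 32/2 = 16 dB → -24 dB.
Stage 2: -24 dB is 22 dB over -46 dB; at 8:1 that becomes 2.75 dB over, giving -43.25 dB.
Stage 3: below threshold (-43.25 ≤ -32); passes unchanged; output -43.25 dB.

-43.25 dB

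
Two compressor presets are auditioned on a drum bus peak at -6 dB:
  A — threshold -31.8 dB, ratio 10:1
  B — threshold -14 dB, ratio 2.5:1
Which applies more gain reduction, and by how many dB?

A: overshoot 25.8 dB → output overshoot 2.58 dB → GR 23.22 dB.
B: overshoot 8 dB → output overshoot 3.2 dB → GR 4.8 dB.
A applies 18.42 dB more gain reduction.

A, by 18.42 dB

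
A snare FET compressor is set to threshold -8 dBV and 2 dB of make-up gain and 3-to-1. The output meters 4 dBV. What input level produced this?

Before make-up, the level was 4 − 2 = 2 dBV.
Post-compression overshoot = 2 − (-8) = 10 dB.
Before 3:1 compression the overshoot was 10 × 3 = 30 dB, so input = -8 + 30 = 22 dBV.

22 dBV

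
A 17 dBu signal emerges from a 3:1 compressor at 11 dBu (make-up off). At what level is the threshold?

Let T be the threshold. Output overshoot = (input overshoot)/R, so 11 − T = (17 − T)/3.
3·(11 − T) = 17 − T → 2·T = 33 − 17 = 16.
T = 16/2 = 8 dBu.

8 dBu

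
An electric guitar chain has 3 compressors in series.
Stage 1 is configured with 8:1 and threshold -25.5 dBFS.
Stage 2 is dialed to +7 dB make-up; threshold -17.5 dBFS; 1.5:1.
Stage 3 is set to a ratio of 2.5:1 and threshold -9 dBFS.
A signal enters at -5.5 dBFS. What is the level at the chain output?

Stage 1: -5.5 dBFS is 20 dB over -25.5 dBFS; at 8:1 that becomes 2.5 dB over, giving -23 dBFS.
Stage 2: below threshold (-23 ≤ -17.5); passes unchanged; make-up brings it to -16 dBFS.
Stage 3: -16 dBFS is at or below the -9 dBFS threshold — no compression; output -16 dBFS.

-16 dBFS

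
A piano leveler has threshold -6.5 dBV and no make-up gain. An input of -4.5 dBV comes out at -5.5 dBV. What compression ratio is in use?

2:1

Input overshoot = -4.5 − (-6.5) = 2 dB; output overshoot = -5.5 − (-6.5) = 1 dB.
Ratio = 2 / 1 = 2.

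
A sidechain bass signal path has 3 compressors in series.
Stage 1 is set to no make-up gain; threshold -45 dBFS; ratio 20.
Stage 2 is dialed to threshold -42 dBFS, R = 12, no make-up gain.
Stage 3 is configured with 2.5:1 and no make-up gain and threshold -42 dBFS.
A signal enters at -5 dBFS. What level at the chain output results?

-43 dBFS

Stage 1: overshoot 40 dB → 40/20 = 2 dB → -43 dBFS.
Stage 2: below threshold (-43 ≤ -42); passes unchanged; output -43 dBFS.
Stage 3: below threshold (-43 ≤ -42); passes unchanged; output -43 dBFS.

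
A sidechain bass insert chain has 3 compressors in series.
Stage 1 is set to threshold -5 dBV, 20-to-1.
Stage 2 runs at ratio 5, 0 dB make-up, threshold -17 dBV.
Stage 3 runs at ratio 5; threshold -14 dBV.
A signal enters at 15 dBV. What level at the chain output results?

Stage 1: overshoot 20 dB → 20/20 = 1 dB → -4 dBV.
Stage 2: 13 dB above -17 dBV, reduced 5:1 to 2.6 dB above → -14.4 dBV.
Stage 3: -14.4 dBV is at or below the -14 dBV threshold — no compression; output -14.4 dBV.

-14.4 dBV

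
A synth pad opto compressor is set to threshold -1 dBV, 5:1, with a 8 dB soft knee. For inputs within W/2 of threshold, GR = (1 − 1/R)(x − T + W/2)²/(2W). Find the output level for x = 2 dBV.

-0.45 dBV

x − T + W/2 = 2 − (-1) + 4 = 7.
GR = (1 − 1/5) × 7² / 16 = 0.8 × 49 / 16 = 2.45 dB.
Output = 2 − 2.45 = -0.45 dBV.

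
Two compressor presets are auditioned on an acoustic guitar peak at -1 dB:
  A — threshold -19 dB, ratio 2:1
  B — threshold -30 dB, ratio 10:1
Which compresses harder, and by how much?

B, by 17.1 dB

A: overshoot 18 dB → output overshoot 9 dB → GR 9 dB.
B: overshoot 29 dB → output overshoot 2.9 dB → GR 26.1 dB.
B applies 17.1 dB more gain reduction.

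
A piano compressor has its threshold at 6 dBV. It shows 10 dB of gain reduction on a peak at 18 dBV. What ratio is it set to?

Input overshoot = 18 − 6 = 12 dB.
Output overshoot = 12 − 10 = 2 dB.
Ratio = input overshoot / output overshoot = 12 / 2 = 6.

6:1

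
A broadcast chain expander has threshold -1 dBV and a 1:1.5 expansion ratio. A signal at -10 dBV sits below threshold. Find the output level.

-14.5 dBV

Below threshold, a 1:1.5 expander applies gain = (1.5−1)×(T − x) of attenuation.
(1.5−1) × 9 = 4.5 dB, so output = -10 − 4.5 = -14.5 dBV.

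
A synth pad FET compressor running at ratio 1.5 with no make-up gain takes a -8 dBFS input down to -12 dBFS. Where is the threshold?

Gain reduction = -8 − (-12) = 4 dB; output overshoot = GR / (R − 1) = 4 / 0.5 = 8 dB.
Threshold = output − output overshoot = -12 − 8 = -20 dBFS.

-20 dBFS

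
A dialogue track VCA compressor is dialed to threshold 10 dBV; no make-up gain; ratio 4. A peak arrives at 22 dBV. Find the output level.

13 dBV

Overshoot: 22 − 10 = 12 dB.
At 4:1 the overshoot is divided by 4, leaving 3 dB above threshold.
That puts the output at 13 dBV.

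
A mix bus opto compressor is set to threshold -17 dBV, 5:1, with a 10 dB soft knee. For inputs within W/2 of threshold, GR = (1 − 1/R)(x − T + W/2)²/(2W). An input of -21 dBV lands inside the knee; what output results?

-21.04 dBV

x − T + W/2 = -21 − (-17) + 5 = 1.
GR = (1 − 1/5) × 1² / 20 = 0.8 × 1 / 20 = 0.04 dB.
Output = -21 − 0.04 = -21.04 dBV.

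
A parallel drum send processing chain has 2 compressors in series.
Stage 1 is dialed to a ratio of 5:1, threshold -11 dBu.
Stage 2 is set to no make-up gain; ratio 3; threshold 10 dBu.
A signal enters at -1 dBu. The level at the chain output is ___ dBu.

Stage 1: 10 dB above -11 dBu, reduced 5:1 to 2 dB above → -9 dBu.
Stage 2: -9 dBu ≤ 10 dBu, so stage 2 doesn't engage; output -9 dBu.

-9 dBu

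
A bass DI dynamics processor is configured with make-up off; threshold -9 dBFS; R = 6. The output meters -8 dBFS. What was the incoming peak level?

The compressed level sits -8 − (-9) = 1 dB over threshold.
Before 6:1 compression the overshoot was 1 × 6 = 6 dB, so input = -9 + 6 = -3 dBFS.

-3 dBFS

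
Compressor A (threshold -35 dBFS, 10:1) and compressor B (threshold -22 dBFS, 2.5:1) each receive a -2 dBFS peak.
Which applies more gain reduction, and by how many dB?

A, by 17.7 dB

A: GR = 33 − 33/10 = 29.7 dB.
B: GR = 20 − 20/2.5 = 12 dB.
Difference: 17.7 dB in favour of A.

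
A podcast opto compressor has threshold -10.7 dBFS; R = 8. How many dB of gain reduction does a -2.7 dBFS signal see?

7 dB

-2.7 dBFS exceeds the threshold by 8 dB.
At 8:1, output sits 8/8 = 1 dB above threshold.
So the signal is attenuated by 8 − 1 = 7 dB.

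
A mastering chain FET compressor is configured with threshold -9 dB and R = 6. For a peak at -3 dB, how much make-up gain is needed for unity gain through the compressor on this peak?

Without make-up, output = threshold + overshoot/6 = -9 + 1 = -8 dB.
Gap to target: 5 dB.

5 dB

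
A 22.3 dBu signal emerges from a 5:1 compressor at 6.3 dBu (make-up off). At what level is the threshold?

2.3 dBu

Input is 20 dB above T (since output overshoot × R = input overshoot: (6.3 − T)·5 = 22.3 − T gives T = 2.3 dBu).
Check: 2.3 + (22.3 − 2.3)/5 = 2.3 + 4 = 6.3 dBu. ✓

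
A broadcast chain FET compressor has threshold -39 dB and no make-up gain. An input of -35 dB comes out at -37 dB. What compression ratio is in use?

Input overshoot = -35 − (-39) = 4 dB; output overshoot = -37 − (-39) = 2 dB.
Ratio = 4 / 2 = 2.

2:1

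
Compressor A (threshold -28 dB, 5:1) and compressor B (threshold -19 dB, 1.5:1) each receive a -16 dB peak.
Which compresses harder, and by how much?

A: 12 dB over, compressed to 2.4 dB over, so 9.6 dB of GR.
B: 3 dB over, compressed to 2 dB over, so 1 dB of GR.
Difference: 8.6 dB in favour of A.

A, by 8.6 dB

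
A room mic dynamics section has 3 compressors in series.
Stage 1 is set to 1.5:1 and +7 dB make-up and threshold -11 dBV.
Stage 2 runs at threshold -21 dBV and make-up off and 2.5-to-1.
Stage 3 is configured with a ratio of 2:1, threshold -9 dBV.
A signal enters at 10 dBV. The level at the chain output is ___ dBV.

-8.8 dBV

Stage 1: overshoot 21 dB → 21/1.5 = 14 dB → 3 dBV; +7 dB make-up → 10 dBV.
Stage 2: overshoot 31 dB → 31/2.5 = 12.4 dB → -8.6 dBV.
Stage 3: 0.4 dB above -9 dBV, reduced 2:1 to 0.2 dB above → -8.8 dBV.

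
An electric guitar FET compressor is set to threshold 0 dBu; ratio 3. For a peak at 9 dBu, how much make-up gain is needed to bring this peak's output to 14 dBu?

11 dB

Overshoot 9 dB → 9/3 = 3 dB after compression, so the compressed level is 0 + 3 = 3 dBu.
Make-up = target − compressed = 14 − 3 = 11 dB.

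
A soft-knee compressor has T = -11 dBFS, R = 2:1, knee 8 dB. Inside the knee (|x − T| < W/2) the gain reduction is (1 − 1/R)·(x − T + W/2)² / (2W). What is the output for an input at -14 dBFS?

x − T + W/2 = -14 − (-11) + 4 = 1.
GR = (1 − 1/2) × 1² / 16 = 0.5 × 1 / 16 = 0.03125 dB.
Output = -14 − 0.03125 = -14.03125 dBFS.

-14.03125 dBFS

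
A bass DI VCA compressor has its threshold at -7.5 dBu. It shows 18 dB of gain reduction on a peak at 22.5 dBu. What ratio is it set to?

Input overshoot = 22.5 − (-7.5) = 30 dB.
Output overshoot = 30 − 18 = 12 dB.
Ratio = input overshoot / output overshoot = 30 / 12 = 2.5.

2.5:1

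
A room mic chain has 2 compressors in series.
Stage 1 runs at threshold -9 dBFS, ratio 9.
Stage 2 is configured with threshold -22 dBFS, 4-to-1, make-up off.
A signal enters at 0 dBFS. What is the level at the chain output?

Stage 1: 9 dB above -9 dBFS, reduced 9:1 to 1 dB above → -8 dBFS.
Stage 2: overshoot 14 dB → 14/4 = 3.5 dB → -18.5 dBFS.

-18.5 dBFS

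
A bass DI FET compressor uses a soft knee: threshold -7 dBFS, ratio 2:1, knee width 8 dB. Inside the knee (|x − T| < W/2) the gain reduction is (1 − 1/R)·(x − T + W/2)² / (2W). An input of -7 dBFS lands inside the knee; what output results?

x − T + W/2 = -7 − (-7) + 4 = 4.
GR = (1 − 1/2) × 4² / 16 = 0.5 × 16 / 16 = 0.5 dB.
Output = -7 − 0.5 = -7.5 dBFS.

-7.5 dBFS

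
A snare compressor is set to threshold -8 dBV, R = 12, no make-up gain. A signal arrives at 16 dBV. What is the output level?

The input is 24 dB above the -8 dBV threshold.
12:1 compression reduces that to 24/12 = 2 dB over.
Output = -8 + 2 = -6 dBV.

-6 dBV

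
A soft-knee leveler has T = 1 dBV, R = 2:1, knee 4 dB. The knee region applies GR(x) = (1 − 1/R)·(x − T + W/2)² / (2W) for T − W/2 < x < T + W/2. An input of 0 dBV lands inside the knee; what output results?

-0.0625 dBV

x − T + W/2 = 0 − 1 + 2 = 1.
GR = (1 − 1/2) × 1² / 8 = 0.5 × 1 / 8 = 0.0625 dB.
Output = 0 − 0.0625 = -0.0625 dBV.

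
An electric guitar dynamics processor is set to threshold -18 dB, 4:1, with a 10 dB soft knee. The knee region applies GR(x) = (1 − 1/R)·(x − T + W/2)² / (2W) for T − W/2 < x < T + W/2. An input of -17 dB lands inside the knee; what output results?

x − T + W/2 = -17 − (-18) + 5 = 6.
GR = (1 − 1/4) × 6² / 20 = 0.75 × 36 / 20 = 1.35 dB.
Output = -17 − 1.35 = -18.35 dB.

-18.35 dB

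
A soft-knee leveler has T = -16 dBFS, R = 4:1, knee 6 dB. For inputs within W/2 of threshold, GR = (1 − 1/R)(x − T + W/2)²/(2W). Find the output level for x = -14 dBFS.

-15.5625 dBFS

x − T + W/2 = -14 − (-16) + 3 = 5.
GR = (1 − 1/4) × 5² / 12 = 0.75 × 25 / 12 = 1.5625 dB.
Output = -14 − 1.5625 = -15.5625 dBFS.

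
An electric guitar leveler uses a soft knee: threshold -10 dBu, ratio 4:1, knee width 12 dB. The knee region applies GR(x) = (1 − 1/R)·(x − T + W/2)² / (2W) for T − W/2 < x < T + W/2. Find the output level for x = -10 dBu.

x − T + W/2 = -10 − (-10) + 6 = 6.
GR = (1 − 1/4) × 6² / 24 = 0.75 × 36 / 24 = 1.125 dB.
Output = -10 − 1.125 = -11.125 dBu.

-11.125 dBu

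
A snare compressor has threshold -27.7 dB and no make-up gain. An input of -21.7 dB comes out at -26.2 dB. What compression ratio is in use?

Input overshoot = -21.7 − (-27.7) = 6 dB; output overshoot = -26.2 − (-27.7) = 1.5 dB.
Ratio = 6 / 1.5 = 4.

4:1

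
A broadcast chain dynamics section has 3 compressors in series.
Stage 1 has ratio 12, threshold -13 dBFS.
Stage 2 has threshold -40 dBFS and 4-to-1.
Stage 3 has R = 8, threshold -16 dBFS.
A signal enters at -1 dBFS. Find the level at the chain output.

Stage 1: -1 dBFS is 12 dB over -13 dBFS; at 12:1 that becomes 1 dB over, giving -12 dBFS.
Stage 2: overshoot 28 dB → 28/4 = 7 dB → -33 dBFS.
Stage 3: below threshold (-33 ≤ -16); passes unchanged; output -33 dBFS.

-33 dBFS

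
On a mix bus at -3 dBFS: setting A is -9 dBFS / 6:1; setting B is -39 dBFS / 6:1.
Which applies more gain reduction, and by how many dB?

B, by 25 dB

A: GR = 6 − 6/6 = 5 dB.
B: GR = 36 − 36/6 = 30 dB.
B applies 25 dB more gain reduction.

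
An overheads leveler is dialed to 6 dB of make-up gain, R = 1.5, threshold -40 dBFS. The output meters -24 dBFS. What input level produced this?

Before make-up, the level was -24 − 6 = -30 dBFS.
Post-compression overshoot = -30 − (-40) = 10 dB.
Input overshoot = R × output overshoot = 15 dB → input = -40 + 15 = -25 dBFS.

-25 dBFS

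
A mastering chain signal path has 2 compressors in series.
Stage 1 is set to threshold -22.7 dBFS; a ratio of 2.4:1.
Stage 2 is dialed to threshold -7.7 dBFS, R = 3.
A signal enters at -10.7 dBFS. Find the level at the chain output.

Stage 1: 12 dB above -22.7 dBFS, reduced 2.4:1 to 5 dB above → -17.7 dBFS.
Stage 2: -17.7 dBFS is at or below the -7.7 dBFS threshold — no compression; output -17.7 dBFS.

-17.7 dBFS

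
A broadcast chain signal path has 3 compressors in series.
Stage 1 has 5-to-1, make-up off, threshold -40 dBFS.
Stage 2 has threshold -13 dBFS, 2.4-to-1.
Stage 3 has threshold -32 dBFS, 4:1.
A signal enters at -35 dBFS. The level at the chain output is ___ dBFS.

Stage 1: -35 dBFS is 5 dB over -40 dBFS; at 5:1 that becomes 1 dB over, giving -39 dBFS.
Stage 2: below threshold (-39 ≤ -13); passes unchanged; output -39 dBFS.
Stage 3: -39 dBFS is at or below the -32 dBFS threshold — no compression; output -39 dBFS.

-39 dBFS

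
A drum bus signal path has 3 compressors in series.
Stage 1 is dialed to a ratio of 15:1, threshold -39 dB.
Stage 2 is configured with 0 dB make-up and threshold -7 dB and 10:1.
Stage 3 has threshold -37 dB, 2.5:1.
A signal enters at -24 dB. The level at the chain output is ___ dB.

Stage 1: -24 dB is 15 dB over -39 dB; at 15:1 that becomes 1 dB over, giving -38 dB.
Stage 2: -38 dB ≤ -7 dB, so stage 2 doesn't engage; output -38 dB.
Stage 3: -38 dB ≤ -37 dB, so stage 3 doesn't engage; output -38 dB.

-38 dB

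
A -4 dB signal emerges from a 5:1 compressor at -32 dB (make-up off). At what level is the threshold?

-39 dB

Gain reduction = -4 − (-32) = 28 dB; output overshoot = GR / (R − 1) = 28 / 4 = 7 dB.
Threshold = output − output overshoot = -32 − 7 = -39 dB.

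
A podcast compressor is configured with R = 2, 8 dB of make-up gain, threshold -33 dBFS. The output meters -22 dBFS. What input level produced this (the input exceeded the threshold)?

-27 dBFS

Before make-up, the level was -22 − 8 = -30 dBFS.
The compressed level sits -30 − (-33) = 3 dB over threshold.
Input overshoot = R × output overshoot = 6 dB → input = -33 + 6 = -27 dBFS.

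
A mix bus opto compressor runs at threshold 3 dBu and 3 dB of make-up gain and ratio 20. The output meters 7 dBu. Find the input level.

Remove make-up: 7 − 3 = 4 dBu.
The compressed level sits 4 − 3 = 1 dB over threshold.
Input overshoot = R × output overshoot = 20 dB → input = 3 + 20 = 23 dBu.

23 dBu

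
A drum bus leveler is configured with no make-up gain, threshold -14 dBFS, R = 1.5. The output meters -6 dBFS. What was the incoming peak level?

Post-compression overshoot = -6 − (-14) = 8 dB.
Undo the ratio: input overshoot = 8 × 1.5 = 12 dB, giving input = -2 dBFS.

-2 dBFS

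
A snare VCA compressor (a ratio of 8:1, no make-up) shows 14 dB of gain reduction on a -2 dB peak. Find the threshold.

-18 dB

Let T be the threshold. Output overshoot = (input overshoot)/R, so -16 − T = (-2 − T)/8.
8·(-16 − T) = -2 − T → 7·T = -128 − (-2) = -126.
T = -126/7 = -18 dB.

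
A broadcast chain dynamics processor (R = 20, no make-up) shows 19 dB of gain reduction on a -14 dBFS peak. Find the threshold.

Input is 20 dB above T (since output overshoot × R = input overshoot: (-33 − T)·20 = -14 − T gives T = -34 dBFS).
Check: -34 + (-14 − (-34))/20 = -34 + 1 = -33 dBFS. ✓

-34 dBFS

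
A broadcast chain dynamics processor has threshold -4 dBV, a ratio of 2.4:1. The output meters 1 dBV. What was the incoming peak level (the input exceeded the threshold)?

Post-compression overshoot = 1 − (-4) = 5 dB.
Before 2.4:1 compression the overshoot was 5 × 2.4 = 12 dB, so input = -4 + 12 = 8 dBV.

8 dBV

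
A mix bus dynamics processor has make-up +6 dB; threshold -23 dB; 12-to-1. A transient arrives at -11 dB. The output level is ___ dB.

The input is 12 dB above the -23 dB threshold.
12:1 compression reduces that to 12/12 = 1 dB over.
That puts the output at -22 dB; make-up adds 6 dB, giving -16 dB.

-16 dB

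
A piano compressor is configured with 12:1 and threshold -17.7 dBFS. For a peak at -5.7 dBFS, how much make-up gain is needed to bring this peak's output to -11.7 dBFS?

Without make-up, output = threshold + overshoot/12 = -17.7 + 1 = -16.7 dBFS.
Gap to target: 5 dB.

5 dB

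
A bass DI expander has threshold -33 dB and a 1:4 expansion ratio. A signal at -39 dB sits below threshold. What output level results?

Below threshold, a 1:4 expander applies gain = (4−1)×(T − x) of attenuation.
(4−1) × 6 = 18 dB, so output = -39 − 18 = -57 dB.

-57 dB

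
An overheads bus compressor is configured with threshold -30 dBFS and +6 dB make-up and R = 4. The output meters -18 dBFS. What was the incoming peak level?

Remove make-up: -18 − 6 = -24 dBFS.
Post-compression overshoot = -24 − (-30) = 6 dB.
Input overshoot = R × output overshoot = 24 dB → input = -30 + 24 = -6 dBFS.

-6 dBFS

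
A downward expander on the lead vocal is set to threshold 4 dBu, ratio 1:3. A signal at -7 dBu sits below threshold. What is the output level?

Undershoot = 4 − (-7) = 11 dB.
At 1:3, that expands to 33 dB under threshold.
Output = 4 − 33 = -29 dBu.

-29 dBu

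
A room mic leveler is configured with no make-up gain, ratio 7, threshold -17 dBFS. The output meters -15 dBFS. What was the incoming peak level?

That's 2 dB above the -17 dBFS threshold.
Undo the ratio: input overshoot = 2 × 7 = 14 dB, giving input = -3 dBFS.

-3 dBFS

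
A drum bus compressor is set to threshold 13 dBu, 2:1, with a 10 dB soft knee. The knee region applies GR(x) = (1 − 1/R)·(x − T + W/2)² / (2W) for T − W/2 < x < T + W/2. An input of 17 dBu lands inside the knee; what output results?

14.975 dBu

x − T + W/2 = 17 − 13 + 5 = 9.
GR = (1 − 1/2) × 9² / 20 = 0.5 × 81 / 20 = 2.025 dB.
Output = 17 − 2.025 = 14.975 dBu.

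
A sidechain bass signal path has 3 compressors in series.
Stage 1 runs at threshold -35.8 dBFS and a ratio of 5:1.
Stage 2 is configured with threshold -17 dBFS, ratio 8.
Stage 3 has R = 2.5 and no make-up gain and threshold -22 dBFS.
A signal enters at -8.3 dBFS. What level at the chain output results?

Stage 1: 27.5 dB above -35.8 dBFS, reduced 5:1 to 5.5 dB above → -30.3 dBFS.
Stage 2: below threshold (-30.3 ≤ -17); passes unchanged; output -30.3 dBFS.
Stage 3: -30.3 dBFS ≤ -22 dBFS, so stage 3 doesn't engage; output -30.3 dBFS.

-30.3 dBFS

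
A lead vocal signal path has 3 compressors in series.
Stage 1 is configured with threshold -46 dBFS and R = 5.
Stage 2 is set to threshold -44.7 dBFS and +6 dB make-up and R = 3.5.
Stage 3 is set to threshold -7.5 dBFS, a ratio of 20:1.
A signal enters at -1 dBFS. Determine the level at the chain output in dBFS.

-36.5 dBFS

Stage 1: overshoot 45 dB → 45/5 = 9 dB → -37 dBFS.
Stage 2: overshoot 7.7 dB → 7.7/3.5 = 2.2 dB → -42.5 dBFS; +6 dB make-up → -36.5 dBFS.
Stage 3: -36.5 dBFS ≤ -7.5 dBFS, so stage 3 doesn't engage; output -36.5 dBFS.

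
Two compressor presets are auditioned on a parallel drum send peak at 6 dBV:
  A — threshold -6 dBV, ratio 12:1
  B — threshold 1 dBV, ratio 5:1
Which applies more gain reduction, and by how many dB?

A: GR = 12 − 12/12 = 11 dB.
B: GR = 5 − 5/5 = 4 dB.
A applies 7 dB more gain reduction.

A, by 7 dB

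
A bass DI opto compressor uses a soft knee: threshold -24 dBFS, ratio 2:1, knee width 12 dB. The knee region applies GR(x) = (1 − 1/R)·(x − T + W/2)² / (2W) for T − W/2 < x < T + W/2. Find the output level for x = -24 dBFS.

x − T + W/2 = -24 − (-24) + 6 = 6.
GR = (1 − 1/2) × 6² / 24 = 0.5 × 36 / 24 = 0.75 dB.
Output = -24 − 0.75 = -24.75 dBFS.

-24.75 dBFS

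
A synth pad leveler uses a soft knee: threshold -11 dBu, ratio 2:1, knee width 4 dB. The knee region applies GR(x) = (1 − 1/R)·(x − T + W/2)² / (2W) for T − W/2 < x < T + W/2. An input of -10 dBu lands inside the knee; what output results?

x − T + W/2 = -10 − (-11) + 2 = 3.
GR = (1 − 1/2) × 3² / 8 = 0.5 × 9 / 8 = 0.5625 dB.
Output = -10 − 0.5625 = -10.5625 dBu.

-10.5625 dBu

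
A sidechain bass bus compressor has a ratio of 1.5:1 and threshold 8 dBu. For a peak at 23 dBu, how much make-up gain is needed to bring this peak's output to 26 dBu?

Without make-up, output = threshold + overshoot/1.5 = 8 + 10 = 18 dBu.
Gap to target: 8 dB.

8 dB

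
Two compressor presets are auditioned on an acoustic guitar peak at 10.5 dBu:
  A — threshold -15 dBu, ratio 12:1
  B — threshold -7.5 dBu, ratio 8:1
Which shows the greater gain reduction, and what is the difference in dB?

A, by 7.625 dB

A: overshoot 25.5 dB → output overshoot 2.125 dB → GR 23.375 dB.
B: overshoot 18 dB → output overshoot 2.25 dB → GR 15.75 dB.
A reduces 7.625 dB more.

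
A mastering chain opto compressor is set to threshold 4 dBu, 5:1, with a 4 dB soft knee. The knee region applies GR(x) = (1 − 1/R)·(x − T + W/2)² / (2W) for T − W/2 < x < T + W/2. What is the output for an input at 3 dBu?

2.9 dBu

x − T + W/2 = 3 − 4 + 2 = 1.
GR = (1 − 1/5) × 1² / 8 = 0.8 × 1 / 8 = 0.1 dB.
Output = 3 − 0.1 = 2.9 dBu.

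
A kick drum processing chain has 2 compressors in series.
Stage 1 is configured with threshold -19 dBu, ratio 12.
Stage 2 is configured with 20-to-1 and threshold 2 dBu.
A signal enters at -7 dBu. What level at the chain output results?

Stage 1: 12 dB above -19 dBu, reduced 12:1 to 1 dB above → -18 dBu.
Stage 2: -18 dBu ≤ 2 dBu, so stage 2 doesn't engage; output -18 dBu.

-18 dBu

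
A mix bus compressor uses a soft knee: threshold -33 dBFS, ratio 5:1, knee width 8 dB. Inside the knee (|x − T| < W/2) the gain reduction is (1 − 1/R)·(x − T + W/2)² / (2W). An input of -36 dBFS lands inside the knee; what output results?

x − T + W/2 = -36 − (-33) + 4 = 1.
GR = (1 − 1/5) × 1² / 16 = 0.8 × 1 / 16 = 0.05 dB.
Output = -36 − 0.05 = -36.05 dBFS.

-36.05 dBFS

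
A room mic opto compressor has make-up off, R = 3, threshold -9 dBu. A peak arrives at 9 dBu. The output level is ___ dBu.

Overshoot: 9 − (-9) = 18 dB.
At 3:1 the overshoot is divided by 3, leaving 6 dB above threshold.
That puts the output at -3 dBu.

-3 dBu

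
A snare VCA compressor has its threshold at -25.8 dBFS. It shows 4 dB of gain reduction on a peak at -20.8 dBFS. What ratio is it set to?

Input overshoot = -20.8 − (-25.8) = 5 dB.
Output overshoot = 5 − 4 = 1 dB.
Ratio = input overshoot / output overshoot = 5 / 1 = 5.

5:1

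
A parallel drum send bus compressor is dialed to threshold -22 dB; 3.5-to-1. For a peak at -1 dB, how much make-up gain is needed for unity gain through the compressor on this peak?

The peak compresses to -22 + 21/3.5 = -16 dB.
To reach -1 dB requires -1 − (-16) = 15 dB of make-up.

15 dB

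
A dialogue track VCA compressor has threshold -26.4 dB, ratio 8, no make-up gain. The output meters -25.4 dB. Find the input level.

The compressed level sits -25.4 − (-26.4) = 1 dB over threshold.
Input overshoot = R × output overshoot = 8 dB → input = -26.4 + 8 = -18.4 dB.

-18.4 dB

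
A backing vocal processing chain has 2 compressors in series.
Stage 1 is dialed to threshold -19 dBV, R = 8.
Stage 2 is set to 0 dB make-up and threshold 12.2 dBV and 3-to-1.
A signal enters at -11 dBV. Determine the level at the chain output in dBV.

Stage 1: -11 dBV is 8 dB over -19 dBV; at 8:1 that becomes 1 dB over, giving -18 dBV.
Stage 2: -18 dBV is at or below the 12.2 dBV threshold — no compression; output -18 dBV.

-18 dBV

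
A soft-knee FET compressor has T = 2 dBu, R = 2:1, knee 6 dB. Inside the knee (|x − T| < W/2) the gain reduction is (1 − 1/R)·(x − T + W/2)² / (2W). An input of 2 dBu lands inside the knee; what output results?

x − T + W/2 = 2 − 2 + 3 = 3.
GR = (1 − 1/2) × 3² / 12 = 0.5 × 9 / 12 = 0.375 dB.
Output = 2 − 0.375 = 1.625 dBu.

1.625 dBu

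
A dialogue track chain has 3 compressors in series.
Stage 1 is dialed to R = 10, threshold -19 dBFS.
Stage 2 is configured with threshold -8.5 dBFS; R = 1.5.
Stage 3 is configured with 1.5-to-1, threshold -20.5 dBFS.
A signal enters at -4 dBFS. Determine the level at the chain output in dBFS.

Stage 1: overshoot 15 dB → 15/10 = 1.5 dB → -17.5 dBFS.
Stage 2: -17.5 dBFS ≤ -8.5 dBFS, so stage 2 doesn't engage; output -17.5 dBFS.
Stage 3: -17.5 dBFS is 3 dB over -20.5 dBFS; at 1.5:1 that becomes 2 dB over, giving -18.5 dBFS.

-18.5 dBFS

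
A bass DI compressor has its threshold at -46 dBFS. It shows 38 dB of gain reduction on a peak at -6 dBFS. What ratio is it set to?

20:1

Input overshoot = -6 − (-46) = 40 dB.
Output overshoot = 40 − 38 = 2 dB.
Ratio = input overshoot / output overshoot = 40 / 2 = 20.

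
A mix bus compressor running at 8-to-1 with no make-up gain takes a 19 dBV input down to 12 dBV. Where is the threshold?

11 dBV

Let T be the threshold. Output overshoot = (input overshoot)/R, so 12 − T = (19 − T)/8.
8·(12 − T) = 19 − T → 7·T = 96 − 19 = 77.
T = 77/7 = 11 dBV.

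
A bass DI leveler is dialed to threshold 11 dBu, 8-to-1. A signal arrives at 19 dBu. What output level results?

12 dBu

Overshoot: 19 − 11 = 8 dB.
8:1 compression reduces that to 8/8 = 1 dB over.
So the level is 11 + 1 = 12 dBu.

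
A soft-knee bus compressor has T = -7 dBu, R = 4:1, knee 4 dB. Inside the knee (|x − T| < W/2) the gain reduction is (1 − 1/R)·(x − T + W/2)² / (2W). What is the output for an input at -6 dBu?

x − T + W/2 = -6 − (-7) + 2 = 3.
GR = (1 − 1/4) × 3² / 8 = 0.75 × 9 / 8 = 0.84375 dB.
Output = -6 − 0.84375 = -6.84375 dBu.

-6.84375 dBu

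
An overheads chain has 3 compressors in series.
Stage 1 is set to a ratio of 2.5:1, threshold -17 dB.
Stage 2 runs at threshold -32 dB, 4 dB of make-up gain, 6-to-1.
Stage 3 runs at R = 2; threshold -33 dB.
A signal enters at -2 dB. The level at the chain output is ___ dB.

-28.75 dB

Stage 1: 15 dB above -17 dB, reduced 2.5:1 to 6 dB above → -11 dB.
Stage 2: overshoot 21 dB → 21/6 = 3.5 dB → -28.5 dB; +4 dB make-up → -24.5 dB.
Stage 3: overshoot 8.5 dB → 8.5/2 = 4.25 dB → -28.75 dB.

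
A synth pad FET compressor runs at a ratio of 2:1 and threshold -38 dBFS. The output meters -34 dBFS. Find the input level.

The compressed level sits -34 − (-38) = 4 dB over threshold.
Before 2:1 compression the overshoot was 4 × 2 = 8 dB, so input = -38 + 8 = -30 dBFS.

-30 dBFS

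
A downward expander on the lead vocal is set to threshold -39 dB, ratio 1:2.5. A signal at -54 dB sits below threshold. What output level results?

Undershoot = (-39) − (-54) = 15 dB.
At 1:2.5, that expands to 37.5 dB under threshold.
Output = -39 − 37.5 = -76.5 dB.

-76.5 dB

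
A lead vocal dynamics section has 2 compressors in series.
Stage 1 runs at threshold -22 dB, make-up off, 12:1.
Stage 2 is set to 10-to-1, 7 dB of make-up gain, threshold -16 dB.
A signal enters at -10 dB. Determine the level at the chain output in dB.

Stage 1: 12 dB above -22 dB, reduced 12:1 to 1 dB above → -21 dB.
Stage 2: -21 dB ≤ -16 dB, so stage 2 doesn't engage; make-up brings it to -14 dB.

-14 dB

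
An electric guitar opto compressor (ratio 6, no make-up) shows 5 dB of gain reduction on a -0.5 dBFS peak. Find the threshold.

Input is 6 dB above T (since output overshoot × R = input overshoot: (-5.5 − T)·6 = -0.5 − T gives T = -6.5 dBFS).
Check: -6.5 + (-0.5 − (-6.5))/6 = -6.5 + 1 = -5.5 dBFS. ✓

-6.5 dBFS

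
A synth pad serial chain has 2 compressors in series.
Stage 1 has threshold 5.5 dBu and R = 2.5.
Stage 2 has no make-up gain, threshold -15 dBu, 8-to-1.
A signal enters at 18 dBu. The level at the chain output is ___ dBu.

Stage 1: overshoot 12.5 dB → 12.5/2.5 = 5 dB → 10.5 dBu.
Stage 2: 25.5 dB above -15 dBu, reduced 8:1 to 3.1875 dB above → -11.8125 dBu.

-11.8125 dBu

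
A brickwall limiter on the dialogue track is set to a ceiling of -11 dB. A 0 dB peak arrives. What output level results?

-11 dB

The limiter clamps the peak to its -11 dB ceiling.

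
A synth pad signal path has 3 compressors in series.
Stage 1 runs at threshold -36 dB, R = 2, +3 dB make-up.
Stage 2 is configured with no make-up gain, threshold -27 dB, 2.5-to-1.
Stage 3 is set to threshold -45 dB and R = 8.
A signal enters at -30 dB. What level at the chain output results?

-43.125 dB

Stage 1: 6 dB above -36 dB, reduced 2:1 to 3 dB above → -33 dB; +3 dB make-up → -30 dB.
Stage 2: -30 dB is at or below the -27 dB threshold — no compression; output -30 dB.
Stage 3: 15 dB above -45 dB, reduced 8:1 to 1.875 dB above → -43.125 dB.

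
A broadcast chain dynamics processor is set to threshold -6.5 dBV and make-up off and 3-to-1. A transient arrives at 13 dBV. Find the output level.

0 dBV

The input is 19.5 dB above the -6.5 dBV threshold.
3:1 compression reduces that to 19.5/3 = 6.5 dB over.
Output = -6.5 + 6.5 = 0 dBV.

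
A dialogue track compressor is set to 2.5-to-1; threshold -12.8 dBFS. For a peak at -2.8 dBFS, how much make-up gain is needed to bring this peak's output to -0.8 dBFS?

Overshoot 10 dB → 10/2.5 = 4 dB after compression, so the compressed level is -12.8 + 4 = -8.8 dBFS.
Make-up = target − compressed = -0.8 − (-8.8) = 8 dB.

8 dB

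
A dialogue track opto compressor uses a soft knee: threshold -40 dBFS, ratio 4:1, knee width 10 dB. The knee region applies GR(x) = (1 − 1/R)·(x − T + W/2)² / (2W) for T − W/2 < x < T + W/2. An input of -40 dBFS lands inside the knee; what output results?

x − T + W/2 = -40 − (-40) + 5 = 5.
GR = (1 − 1/4) × 5² / 20 = 0.75 × 25 / 20 = 0.9375 dB.
Output = -40 − 0.9375 = -40.9375 dBFS.

-40.9375 dBFS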